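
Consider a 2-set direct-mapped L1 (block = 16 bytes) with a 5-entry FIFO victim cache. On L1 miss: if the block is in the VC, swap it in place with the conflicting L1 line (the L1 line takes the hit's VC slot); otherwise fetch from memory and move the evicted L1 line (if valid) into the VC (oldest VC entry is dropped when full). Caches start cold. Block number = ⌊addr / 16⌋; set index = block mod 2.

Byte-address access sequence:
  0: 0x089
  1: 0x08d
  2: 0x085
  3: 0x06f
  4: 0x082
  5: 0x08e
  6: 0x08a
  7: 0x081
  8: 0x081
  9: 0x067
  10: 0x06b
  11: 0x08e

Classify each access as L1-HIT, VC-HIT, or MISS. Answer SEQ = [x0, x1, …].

0: 0x89 (blk 8, set 0) → MISS  vc=[]
1: 0x8d (blk 8, set 0) → L1-HIT  vc=[]
2: 0x85 (blk 8, set 0) → L1-HIT  vc=[]
3: 0x6f (blk 6, set 0) → MISS  vc=[8]
4: 0x82 (blk 8, set 0) → VC-HIT  vc=[6]
5: 0x8e (blk 8, set 0) → L1-HIT  vc=[6]
6: 0x8a (blk 8, set 0) → L1-HIT  vc=[6]
7: 0x81 (blk 8, set 0) → L1-HIT  vc=[6]
8: 0x81 (blk 8, set 0) → L1-HIT  vc=[6]
9: 0x67 (blk 6, set 0) → VC-HIT  vc=[8]
10: 0x6b (blk 6, set 0) → L1-HIT  vc=[8]
11: 0x8e (blk 8, set 0) → VC-HIT  vc=[6]

SEQ = [MISS, L1-HIT, L1-HIT, MISS, VC-HIT, L1-HIT, L1-HIT, L1-HIT, L1-HIT, VC-HIT, L1-HIT, VC-HIT]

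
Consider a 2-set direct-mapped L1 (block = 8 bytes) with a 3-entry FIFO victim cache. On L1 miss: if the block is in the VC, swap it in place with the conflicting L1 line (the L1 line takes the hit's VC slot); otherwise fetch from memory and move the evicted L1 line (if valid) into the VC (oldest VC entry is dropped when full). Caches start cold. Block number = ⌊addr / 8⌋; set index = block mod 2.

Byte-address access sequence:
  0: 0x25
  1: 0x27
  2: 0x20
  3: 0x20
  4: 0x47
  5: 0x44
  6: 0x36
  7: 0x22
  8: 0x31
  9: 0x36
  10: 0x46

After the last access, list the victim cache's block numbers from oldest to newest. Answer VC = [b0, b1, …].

VC = [4, 6]

  [0] addr=0x25 blk=4 s=0: MISS | VC []
  [1] addr=0x27 blk=4 s=0: L1-HIT | VC []
  [2] addr=0x20 blk=4 s=0: L1-HIT | VC []
  [3] addr=0x20 blk=4 s=0: L1-HIT | VC []
  [4] addr=0x47 blk=8 s=0: MISS | VC [4]
  [5] addr=0x44 blk=8 s=0: L1-HIT | VC [4]
  [6] addr=0x36 blk=6 s=0: MISS | VC [4, 8]
  [7] addr=0x22 blk=4 s=0: VC-HIT | VC [6, 8]
  [8] addr=0x31 blk=6 s=0: VC-HIT | VC [4, 8]
  [9] addr=0x36 blk=6 s=0: L1-HIT | VC [4, 8]
  [10] addr=0x46 blk=8 s=0: VC-HIT | VC [4, 6]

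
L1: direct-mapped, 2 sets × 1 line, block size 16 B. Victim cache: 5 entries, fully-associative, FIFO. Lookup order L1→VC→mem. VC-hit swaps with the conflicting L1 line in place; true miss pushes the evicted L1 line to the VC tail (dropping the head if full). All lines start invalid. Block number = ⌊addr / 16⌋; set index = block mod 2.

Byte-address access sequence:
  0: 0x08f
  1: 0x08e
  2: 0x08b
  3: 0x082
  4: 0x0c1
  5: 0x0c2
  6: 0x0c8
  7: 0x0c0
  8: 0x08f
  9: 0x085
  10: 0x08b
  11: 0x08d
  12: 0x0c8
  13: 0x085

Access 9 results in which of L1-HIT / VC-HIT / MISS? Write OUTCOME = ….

0: 0x8f (blk 8, set 0) → MISS  vc=[]
1: 0x8e (blk 8, set 0) → L1-HIT  vc=[]
2: 0x8b (blk 8, set 0) → L1-HIT  vc=[]
3: 0x82 (blk 8, set 0) → L1-HIT  vc=[]
4: 0xc1 (blk 12, set 0) → MISS  vc=[8]
5: 0xc2 (blk 12, set 0) → L1-HIT  vc=[8]
6: 0xc8 (blk 12, set 0) → L1-HIT  vc=[8]
7: 0xc0 (blk 12, set 0) → L1-HIT  vc=[8]
8: 0x8f (blk 8, set 0) → VC-HIT  vc=[12]
9: 0x85 (blk 8, set 0) → L1-HIT  vc=[12]
10: 0x8b (blk 8, set 0) → L1-HIT  vc=[12]
11: 0x8d (blk 8, set 0) → L1-HIT  vc=[12]
12: 0xc8 (blk 12, set 0) → VC-HIT  vc=[8]
13: 0x85 (blk 8, set 0) → VC-HIT  vc=[12]

OUTCOME = L1-HIT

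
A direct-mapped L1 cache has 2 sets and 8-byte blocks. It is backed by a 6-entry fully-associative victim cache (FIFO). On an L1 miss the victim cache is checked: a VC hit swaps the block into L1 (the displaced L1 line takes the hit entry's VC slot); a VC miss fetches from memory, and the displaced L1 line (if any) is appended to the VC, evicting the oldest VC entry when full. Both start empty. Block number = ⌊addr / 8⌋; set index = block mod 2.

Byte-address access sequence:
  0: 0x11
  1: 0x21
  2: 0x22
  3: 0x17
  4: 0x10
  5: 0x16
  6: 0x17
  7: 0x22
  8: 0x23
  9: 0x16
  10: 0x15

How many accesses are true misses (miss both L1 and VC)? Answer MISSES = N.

#0 0x11→b2/s0 MISS; vc=[]
#1 0x21→b4/s0 MISS; vc=[2]
#2 0x22→b4/s0 L1-HIT; vc=[2]
#3 0x17→b2/s0 VC-HIT; vc=[4]
#4 0x10→b2/s0 L1-HIT; vc=[4]
#5 0x16→b2/s0 L1-HIT; vc=[4]
#6 0x17→b2/s0 L1-HIT; vc=[4]
#7 0x22→b4/s0 VC-HIT; vc=[2]
#8 0x23→b4/s0 L1-HIT; vc=[2]
#9 0x16→b2/s0 VC-HIT; vc=[4]
#10 0x15→b2/s0 L1-HIT; vc=[4]

MISSES = 2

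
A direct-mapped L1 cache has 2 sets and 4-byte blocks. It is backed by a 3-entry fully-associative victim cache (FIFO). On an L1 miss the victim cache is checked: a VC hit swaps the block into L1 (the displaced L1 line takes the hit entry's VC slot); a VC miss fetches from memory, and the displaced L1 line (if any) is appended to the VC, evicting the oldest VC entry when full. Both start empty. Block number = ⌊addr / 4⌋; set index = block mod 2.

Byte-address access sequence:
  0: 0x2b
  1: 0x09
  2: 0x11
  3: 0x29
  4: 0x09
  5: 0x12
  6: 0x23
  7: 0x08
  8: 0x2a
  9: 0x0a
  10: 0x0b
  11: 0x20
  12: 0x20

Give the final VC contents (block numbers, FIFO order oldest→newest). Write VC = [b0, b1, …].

0: 0x2b (blk 10, set 0) → MISS  vc=[]
1: 0x9 (blk 2, set 0) → MISS  vc=[10]
2: 0x11 (blk 4, set 0) → MISS  vc=[10, 2]
3: 0x29 (blk 10, set 0) → VC-HIT  vc=[4, 2]
4: 0x9 (blk 2, set 0) → VC-HIT  vc=[4, 10]
5: 0x12 (blk 4, set 0) → VC-HIT  vc=[2, 10]
6: 0x23 (blk 8, set 0) → MISS  vc=[2, 10, 4]
7: 0x8 (blk 2, set 0) → VC-HIT  vc=[8, 10, 4]
8: 0x2a (blk 10, set 0) → VC-HIT  vc=[8, 2, 4]
9: 0xa (blk 2, set 0) → VC-HIT  vc=[8, 10, 4]
10: 0xb (blk 2, set 0) → L1-HIT  vc=[8, 10, 4]
11: 0x20 (blk 8, set 0) → VC-HIT  vc=[2, 10, 4]
12: 0x20 (blk 8, set 0) → L1-HIT  vc=[2, 10, 4]

VC = [2, 10, 4]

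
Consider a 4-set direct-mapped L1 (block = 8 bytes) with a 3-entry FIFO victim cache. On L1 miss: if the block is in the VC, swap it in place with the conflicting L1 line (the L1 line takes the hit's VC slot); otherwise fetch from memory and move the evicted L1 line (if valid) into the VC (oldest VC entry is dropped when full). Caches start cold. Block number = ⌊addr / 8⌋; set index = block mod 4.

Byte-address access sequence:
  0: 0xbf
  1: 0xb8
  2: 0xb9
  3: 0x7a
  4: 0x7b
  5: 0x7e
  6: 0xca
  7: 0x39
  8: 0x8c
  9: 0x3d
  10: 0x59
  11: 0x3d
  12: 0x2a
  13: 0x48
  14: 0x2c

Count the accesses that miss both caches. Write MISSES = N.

MISSES = 8

#0 0xbf→b23/s3 MISS; vc=[]
#1 0xb8→b23/s3 L1-HIT; vc=[]
#2 0xb9→b23/s3 L1-HIT; vc=[]
#3 0x7a→b15/s3 MISS; vc=[23]
#4 0x7b→b15/s3 L1-HIT; vc=[23]
#5 0x7e→b15/s3 L1-HIT; vc=[23]
#6 0xca→b25/s1 MISS; vc=[23]
#7 0x39→b7/s3 MISS; vc=[23,15]
#8 0x8c→b17/s1 MISS; vc=[23,15,25]
#9 0x3d→b7/s3 L1-HIT; vc=[23,15,25]
#10 0x59→b11/s3 MISS; vc=[15,25,7]
#11 0x3d→b7/s3 VC-HIT; vc=[15,25,11]
#12 0x2a→b5/s1 MISS; vc=[25,11,17]
#13 0x48→b9/s1 MISS; vc=[11,17,5]
#14 0x2c→b5/s1 VC-HIT; vc=[11,17,9]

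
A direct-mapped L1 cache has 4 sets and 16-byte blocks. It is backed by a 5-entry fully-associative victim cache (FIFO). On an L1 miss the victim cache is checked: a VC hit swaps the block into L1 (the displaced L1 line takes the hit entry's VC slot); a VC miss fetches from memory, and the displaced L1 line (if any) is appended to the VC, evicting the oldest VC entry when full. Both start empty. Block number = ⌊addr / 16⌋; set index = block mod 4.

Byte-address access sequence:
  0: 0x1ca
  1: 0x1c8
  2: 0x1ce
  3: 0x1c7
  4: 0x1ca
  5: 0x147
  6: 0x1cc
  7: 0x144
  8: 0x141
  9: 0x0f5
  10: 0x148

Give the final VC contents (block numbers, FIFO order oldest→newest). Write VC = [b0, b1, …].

0: 0x1ca (blk 28, set 0) → MISS  vc=[]
1: 0x1c8 (blk 28, set 0) → L1-HIT  vc=[]
2: 0x1ce (blk 28, set 0) → L1-HIT  vc=[]
3: 0x1c7 (blk 28, set 0) → L1-HIT  vc=[]
4: 0x1ca (blk 28, set 0) → L1-HIT  vc=[]
5: 0x147 (blk 20, set 0) → MISS  vc=[28]
6: 0x1cc (blk 28, set 0) → VC-HIT  vc=[20]
7: 0x144 (blk 20, set 0) → VC-HIT  vc=[28]
8: 0x141 (blk 20, set 0) → L1-HIT  vc=[28]
9: 0xf5 (blk 15, set 3) → MISS  vc=[28]
10: 0x148 (blk 20, set 0) → L1-HIT  vc=[28]

VC = [28]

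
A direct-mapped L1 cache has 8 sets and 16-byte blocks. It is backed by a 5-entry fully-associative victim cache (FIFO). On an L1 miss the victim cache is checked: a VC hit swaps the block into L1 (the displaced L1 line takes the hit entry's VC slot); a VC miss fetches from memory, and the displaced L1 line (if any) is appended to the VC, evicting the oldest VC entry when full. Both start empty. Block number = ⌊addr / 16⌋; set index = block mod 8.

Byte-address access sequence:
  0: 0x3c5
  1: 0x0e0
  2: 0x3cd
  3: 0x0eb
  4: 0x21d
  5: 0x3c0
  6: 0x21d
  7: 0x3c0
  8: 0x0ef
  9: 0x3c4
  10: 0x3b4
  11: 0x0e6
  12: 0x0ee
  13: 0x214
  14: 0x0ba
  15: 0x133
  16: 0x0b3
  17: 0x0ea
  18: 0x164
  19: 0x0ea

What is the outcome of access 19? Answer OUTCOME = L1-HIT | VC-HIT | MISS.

OUTCOME = VC-HIT

#0 0x3c5→b60/s4 MISS; vc=[]
#1 0xe0→b14/s6 MISS; vc=[]
#2 0x3cd→b60/s4 L1-HIT; vc=[]
#3 0xeb→b14/s6 L1-HIT; vc=[]
#4 0x21d→b33/s1 MISS; vc=[]
#5 0x3c0→b60/s4 L1-HIT; vc=[]
#6 0x21d→b33/s1 L1-HIT; vc=[]
#7 0x3c0→b60/s4 L1-HIT; vc=[]
#8 0xef→b14/s6 L1-HIT; vc=[]
#9 0x3c4→b60/s4 L1-HIT; vc=[]
#10 0x3b4→b59/s3 MISS; vc=[]
#11 0xe6→b14/s6 L1-HIT; vc=[]
#12 0xee→b14/s6 L1-HIT; vc=[]
#13 0x214→b33/s1 L1-HIT; vc=[]
#14 0xba→b11/s3 MISS; vc=[59]
#15 0x133→b19/s3 MISS; vc=[59,11]
#16 0xb3→b11/s3 VC-HIT; vc=[59,19]
#17 0xea→b14/s6 L1-HIT; vc=[59,19]
#18 0x164→b22/s6 MISS; vc=[59,19,14]
#19 0xea→b14/s6 VC-HIT; vc=[59,19,22]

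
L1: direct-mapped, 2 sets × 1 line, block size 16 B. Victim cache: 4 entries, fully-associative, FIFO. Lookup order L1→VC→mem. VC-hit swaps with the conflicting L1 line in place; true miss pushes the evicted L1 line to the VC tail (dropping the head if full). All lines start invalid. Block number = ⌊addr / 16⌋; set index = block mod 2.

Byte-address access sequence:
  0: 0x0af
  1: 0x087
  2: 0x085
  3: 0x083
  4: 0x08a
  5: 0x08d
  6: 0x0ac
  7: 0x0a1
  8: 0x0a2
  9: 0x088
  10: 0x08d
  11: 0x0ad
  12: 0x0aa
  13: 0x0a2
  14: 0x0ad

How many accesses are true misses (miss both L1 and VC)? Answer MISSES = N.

MISSES = 2

  [0] addr=0xaf blk=10 s=0: MISS | VC []
  [1] addr=0x87 blk=8 s=0: MISS | VC [10]
  [2] addr=0x85 blk=8 s=0: L1-HIT | VC [10]
  [3] addr=0x83 blk=8 s=0: L1-HIT | VC [10]
  [4] addr=0x8a blk=8 s=0: L1-HIT | VC [10]
  [5] addr=0x8d blk=8 s=0: L1-HIT | VC [10]
  [6] addr=0xac blk=10 s=0: VC-HIT | VC [8]
  [7] addr=0xa1 blk=10 s=0: L1-HIT | VC [8]
  [8] addr=0xa2 blk=10 s=0: L1-HIT | VC [8]
  [9] addr=0x88 blk=8 s=0: VC-HIT | VC [10]
  [10] addr=0x8d blk=8 s=0: L1-HIT | VC [10]
  [11] addr=0xad blk=10 s=0: VC-HIT | VC [8]
  [12] addr=0xaa blk=10 s=0: L1-HIT | VC [8]
  [13] addr=0xa2 blk=10 s=0: L1-HIT | VC [8]
  [14] addr=0xad blk=10 s=0: L1-HIT | VC [8]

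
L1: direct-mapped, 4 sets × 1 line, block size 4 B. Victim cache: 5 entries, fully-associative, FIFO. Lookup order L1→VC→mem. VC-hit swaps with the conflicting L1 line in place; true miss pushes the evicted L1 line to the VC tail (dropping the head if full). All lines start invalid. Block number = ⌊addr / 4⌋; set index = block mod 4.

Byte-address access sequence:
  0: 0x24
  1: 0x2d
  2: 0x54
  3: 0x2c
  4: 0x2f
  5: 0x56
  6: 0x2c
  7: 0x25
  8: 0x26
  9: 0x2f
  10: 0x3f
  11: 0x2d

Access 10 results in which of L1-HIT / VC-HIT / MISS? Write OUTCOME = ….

0: 0x24 (blk 9, set 1) → MISS  vc=[]
1: 0x2d (blk 11, set 3) → MISS  vc=[]
2: 0x54 (blk 21, set 1) → MISS  vc=[9]
3: 0x2c (blk 11, set 3) → L1-HIT  vc=[9]
4: 0x2f (blk 11, set 3) → L1-HIT  vc=[9]
5: 0x56 (blk 21, set 1) → L1-HIT  vc=[9]
6: 0x2c (blk 11, set 3) → L1-HIT  vc=[9]
7: 0x25 (blk 9, set 1) → VC-HIT  vc=[21]
8: 0x26 (blk 9, set 1) → L1-HIT  vc=[21]
9: 0x2f (blk 11, set 3) → L1-HIT  vc=[21]
10: 0x3f (blk 15, set 3) → MISS  vc=[21, 11]
11: 0x2d (blk 11, set 3) → VC-HIT  vc=[21, 15]

OUTCOME = MISS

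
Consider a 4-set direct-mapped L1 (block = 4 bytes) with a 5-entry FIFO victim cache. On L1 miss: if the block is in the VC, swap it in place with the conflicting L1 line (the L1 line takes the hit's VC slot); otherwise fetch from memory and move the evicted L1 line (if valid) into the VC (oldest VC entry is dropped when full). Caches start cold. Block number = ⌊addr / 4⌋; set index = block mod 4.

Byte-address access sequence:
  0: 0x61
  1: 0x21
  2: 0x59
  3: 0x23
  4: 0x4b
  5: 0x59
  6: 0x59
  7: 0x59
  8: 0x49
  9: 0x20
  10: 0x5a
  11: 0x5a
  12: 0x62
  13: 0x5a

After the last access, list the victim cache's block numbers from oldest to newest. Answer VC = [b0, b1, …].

0: 0x61 (blk 24, set 0) → MISS  vc=[]
1: 0x21 (blk 8, set 0) → MISS  vc=[24]
2: 0x59 (blk 22, set 2) → MISS  vc=[24]
3: 0x23 (blk 8, set 0) → L1-HIT  vc=[24]
4: 0x4b (blk 18, set 2) → MISS  vc=[24, 22]
5: 0x59 (blk 22, set 2) → VC-HIT  vc=[24, 18]
6: 0x59 (blk 22, set 2) → L1-HIT  vc=[24, 18]
7: 0x59 (blk 22, set 2) → L1-HIT  vc=[24, 18]
8: 0x49 (blk 18, set 2) → VC-HIT  vc=[24, 22]
9: 0x20 (blk 8, set 0) → L1-HIT  vc=[24, 22]
10: 0x5a (blk 22, set 2) → VC-HIT  vc=[24, 18]
11: 0x5a (blk 22, set 2) → L1-HIT  vc=[24, 18]
12: 0x62 (blk 24, set 0) → VC-HIT  vc=[8, 18]
13: 0x5a (blk 22, set 2) → L1-HIT  vc=[8, 18]

VC = [8, 18]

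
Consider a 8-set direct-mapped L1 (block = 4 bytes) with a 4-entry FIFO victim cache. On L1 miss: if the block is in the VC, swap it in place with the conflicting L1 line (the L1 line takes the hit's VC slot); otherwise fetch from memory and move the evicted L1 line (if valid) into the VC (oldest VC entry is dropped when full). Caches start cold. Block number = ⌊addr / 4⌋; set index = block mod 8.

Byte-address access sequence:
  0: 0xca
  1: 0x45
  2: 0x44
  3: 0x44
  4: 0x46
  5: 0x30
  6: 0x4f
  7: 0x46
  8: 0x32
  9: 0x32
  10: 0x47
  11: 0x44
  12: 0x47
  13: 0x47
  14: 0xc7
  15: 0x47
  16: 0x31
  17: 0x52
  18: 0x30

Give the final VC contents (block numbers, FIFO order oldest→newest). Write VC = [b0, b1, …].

  [0] addr=0xca blk=50 s=2: MISS | VC []
  [1] addr=0x45 blk=17 s=1: MISS | VC []
  [2] addr=0x44 blk=17 s=1: L1-HIT | VC []
  [3] addr=0x44 blk=17 s=1: L1-HIT | VC []
  [4] addr=0x46 blk=17 s=1: L1-HIT | VC []
  [5] addr=0x30 blk=12 s=4: MISS | VC []
  [6] addr=0x4f blk=19 s=3: MISS | VC []
  [7] addr=0x46 blk=17 s=1: L1-HIT | VC []
  [8] addr=0x32 blk=12 s=4: L1-HIT | VC []
  [9] addr=0x32 blk=12 s=4: L1-HIT | VC []
  [10] addr=0x47 blk=17 s=1: L1-HIT | VC []
  [11] addr=0x44 blk=17 s=1: L1-HIT | VC []
  [12] addr=0x47 blk=17 s=1: L1-HIT | VC []
  [13] addr=0x47 blk=17 s=1: L1-HIT | VC []
  [14] addr=0xc7 blk=49 s=1: MISS | VC [17]
  [15] addr=0x47 blk=17 s=1: VC-HIT | VC [49]
  [16] addr=0x31 blk=12 s=4: L1-HIT | VC [49]
  [17] addr=0x52 blk=20 s=4: MISS | VC [49, 12]
  [18] addr=0x30 blk=12 s=4: VC-HIT | VC [49, 20]

VC = [49, 20]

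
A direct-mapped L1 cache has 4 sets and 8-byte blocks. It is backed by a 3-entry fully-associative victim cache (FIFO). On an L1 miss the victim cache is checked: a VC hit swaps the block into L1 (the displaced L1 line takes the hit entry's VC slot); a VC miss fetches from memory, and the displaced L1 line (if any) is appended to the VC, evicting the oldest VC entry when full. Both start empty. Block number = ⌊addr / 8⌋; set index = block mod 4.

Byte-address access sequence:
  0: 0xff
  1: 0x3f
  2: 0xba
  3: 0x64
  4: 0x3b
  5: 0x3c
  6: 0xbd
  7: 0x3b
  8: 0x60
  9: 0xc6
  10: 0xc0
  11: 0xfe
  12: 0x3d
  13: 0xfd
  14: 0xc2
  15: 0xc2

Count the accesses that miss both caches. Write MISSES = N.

MISSES = 5

0: 0xff (blk 31, set 3) → MISS  vc=[]
1: 0x3f (blk 7, set 3) → MISS  vc=[31]
2: 0xba (blk 23, set 3) → MISS  vc=[31, 7]
3: 0x64 (blk 12, set 0) → MISS  vc=[31, 7]
4: 0x3b (blk 7, set 3) → VC-HIT  vc=[31, 23]
5: 0x3c (blk 7, set 3) → L1-HIT  vc=[31, 23]
6: 0xbd (blk 23, set 3) → VC-HIT  vc=[31, 7]
7: 0x3b (blk 7, set 3) → VC-HIT  vc=[31, 23]
8: 0x60 (blk 12, set 0) → L1-HIT  vc=[31, 23]
9: 0xc6 (blk 24, set 0) → MISS  vc=[31, 23, 12]
10: 0xc0 (blk 24, set 0) → L1-HIT  vc=[31, 23, 12]
11: 0xfe (blk 31, set 3) → VC-HIT  vc=[7, 23, 12]
12: 0x3d (blk 7, set 3) → VC-HIT  vc=[31, 23, 12]
13: 0xfd (blk 31, set 3) → VC-HIT  vc=[7, 23, 12]
14: 0xc2 (blk 24, set 0) → L1-HIT  vc=[7, 23, 12]
15: 0xc2 (blk 24, set 0) → L1-HIT  vc=[7, 23, 12]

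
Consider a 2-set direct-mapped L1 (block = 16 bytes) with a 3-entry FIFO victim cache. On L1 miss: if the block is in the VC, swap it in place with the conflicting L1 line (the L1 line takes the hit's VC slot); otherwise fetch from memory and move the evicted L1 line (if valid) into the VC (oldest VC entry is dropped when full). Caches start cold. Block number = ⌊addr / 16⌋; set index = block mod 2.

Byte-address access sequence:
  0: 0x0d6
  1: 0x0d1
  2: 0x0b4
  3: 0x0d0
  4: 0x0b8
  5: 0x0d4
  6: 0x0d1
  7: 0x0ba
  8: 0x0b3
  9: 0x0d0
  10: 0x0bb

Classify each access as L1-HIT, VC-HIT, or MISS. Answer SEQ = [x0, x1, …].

  [0] addr=0xd6 blk=13 s=1: MISS | VC []
  [1] addr=0xd1 blk=13 s=1: L1-HIT | VC []
  [2] addr=0xb4 blk=11 s=1: MISS | VC [13]
  [3] addr=0xd0 blk=13 s=1: VC-HIT | VC [11]
  [4] addr=0xb8 blk=11 s=1: VC-HIT | VC [13]
  [5] addr=0xd4 blk=13 s=1: VC-HIT | VC [11]
  [6] addr=0xd1 blk=13 s=1: L1-HIT | VC [11]
  [7] addr=0xba blk=11 s=1: VC-HIT | VC [13]
  [8] addr=0xb3 blk=11 s=1: L1-HIT | VC [13]
  [9] addr=0xd0 blk=13 s=1: VC-HIT | VC [11]
  [10] addr=0xbb blk=11 s=1: VC-HIT | VC [13]

SEQ = [MISS, L1-HIT, MISS, VC-HIT, VC-HIT, VC-HIT, L1-HIT, VC-HIT, L1-HIT, VC-HIT, VC-HIT]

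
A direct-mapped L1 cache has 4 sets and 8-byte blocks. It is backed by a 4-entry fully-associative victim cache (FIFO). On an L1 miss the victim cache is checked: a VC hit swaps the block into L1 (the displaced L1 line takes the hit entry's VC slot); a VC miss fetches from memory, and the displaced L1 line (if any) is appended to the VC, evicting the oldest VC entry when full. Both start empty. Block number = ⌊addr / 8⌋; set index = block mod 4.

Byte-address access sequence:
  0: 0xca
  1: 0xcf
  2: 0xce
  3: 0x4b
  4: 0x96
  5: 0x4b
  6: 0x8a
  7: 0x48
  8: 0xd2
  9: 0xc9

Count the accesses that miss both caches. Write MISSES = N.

0: 0xca (blk 25, set 1) → MISS  vc=[]
1: 0xcf (blk 25, set 1) → L1-HIT  vc=[]
2: 0xce (blk 25, set 1) → L1-HIT  vc=[]
3: 0x4b (blk 9, set 1) → MISS  vc=[25]
4: 0x96 (blk 18, set 2) → MISS  vc=[25]
5: 0x4b (blk 9, set 1) → L1-HIT  vc=[25]
6: 0x8a (blk 17, set 1) → MISS  vc=[25, 9]
7: 0x48 (blk 9, set 1) → VC-HIT  vc=[25, 17]
8: 0xd2 (blk 26, set 2) → MISS  vc=[25, 17, 18]
9: 0xc9 (blk 25, set 1) → VC-HIT  vc=[9, 17, 18]

MISSES = 5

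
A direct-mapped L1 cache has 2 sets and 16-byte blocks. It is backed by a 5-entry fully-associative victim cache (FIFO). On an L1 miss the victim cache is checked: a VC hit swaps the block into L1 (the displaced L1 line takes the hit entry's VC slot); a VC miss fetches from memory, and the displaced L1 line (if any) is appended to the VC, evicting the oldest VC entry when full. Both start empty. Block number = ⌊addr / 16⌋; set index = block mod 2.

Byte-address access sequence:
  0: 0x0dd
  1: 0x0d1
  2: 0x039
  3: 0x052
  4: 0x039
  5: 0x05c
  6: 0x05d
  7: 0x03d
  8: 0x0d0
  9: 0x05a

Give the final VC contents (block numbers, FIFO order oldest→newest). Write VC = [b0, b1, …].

0: 0xdd (blk 13, set 1) → MISS  vc=[]
1: 0xd1 (blk 13, set 1) → L1-HIT  vc=[]
2: 0x39 (blk 3, set 1) → MISS  vc=[13]
3: 0x52 (blk 5, set 1) → MISS  vc=[13, 3]
4: 0x39 (blk 3, set 1) → VC-HIT  vc=[13, 5]
5: 0x5c (blk 5, set 1) → VC-HIT  vc=[13, 3]
6: 0x5d (blk 5, set 1) → L1-HIT  vc=[13, 3]
7: 0x3d (blk 3, set 1) → VC-HIT  vc=[13, 5]
8: 0xd0 (blk 13, set 1) → VC-HIT  vc=[3, 5]
9: 0x5a (blk 5, set 1) → VC-HIT  vc=[3, 13]

VC = [3, 13]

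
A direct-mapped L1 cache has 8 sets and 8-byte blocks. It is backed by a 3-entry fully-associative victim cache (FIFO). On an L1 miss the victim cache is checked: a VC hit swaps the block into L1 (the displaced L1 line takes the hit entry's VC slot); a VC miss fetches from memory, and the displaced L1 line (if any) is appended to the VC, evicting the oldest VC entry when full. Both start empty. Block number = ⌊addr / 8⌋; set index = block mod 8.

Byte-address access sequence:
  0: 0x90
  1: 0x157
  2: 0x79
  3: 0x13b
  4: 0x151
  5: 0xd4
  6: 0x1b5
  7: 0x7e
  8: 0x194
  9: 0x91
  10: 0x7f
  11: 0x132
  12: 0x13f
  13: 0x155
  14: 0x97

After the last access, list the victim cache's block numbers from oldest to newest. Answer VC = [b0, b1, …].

  [0] addr=0x90 blk=18 s=2: MISS | VC []
  [1] addr=0x157 blk=42 s=2: MISS | VC [18]
  [2] addr=0x79 blk=15 s=7: MISS | VC [18]
  [3] addr=0x13b blk=39 s=7: MISS | VC [18, 15]
  [4] addr=0x151 blk=42 s=2: L1-HIT | VC [18, 15]
  [5] addr=0xd4 blk=26 s=2: MISS | VC [18, 15, 42]
  [6] addr=0x1b5 blk=54 s=6: MISS | VC [18, 15, 42]
  [7] addr=0x7e blk=15 s=7: VC-HIT | VC [18, 39, 42]
  [8] addr=0x194 blk=50 s=2: MISS | VC [39, 42, 26]
  [9] addr=0x91 blk=18 s=2: MISS | VC [42, 26, 50]
  [10] addr=0x7f blk=15 s=7: L1-HIT | VC [42, 26, 50]
  [11] addr=0x132 blk=38 s=6: MISS | VC [26, 50, 54]
  [12] addr=0x13f blk=39 s=7: MISS | VC [50, 54, 15]
  [13] addr=0x155 blk=42 s=2: MISS | VC [54, 15, 18]
  [14] addr=0x97 blk=18 s=2: VC-HIT | VC [54, 15, 42]

VC = [54, 15, 42]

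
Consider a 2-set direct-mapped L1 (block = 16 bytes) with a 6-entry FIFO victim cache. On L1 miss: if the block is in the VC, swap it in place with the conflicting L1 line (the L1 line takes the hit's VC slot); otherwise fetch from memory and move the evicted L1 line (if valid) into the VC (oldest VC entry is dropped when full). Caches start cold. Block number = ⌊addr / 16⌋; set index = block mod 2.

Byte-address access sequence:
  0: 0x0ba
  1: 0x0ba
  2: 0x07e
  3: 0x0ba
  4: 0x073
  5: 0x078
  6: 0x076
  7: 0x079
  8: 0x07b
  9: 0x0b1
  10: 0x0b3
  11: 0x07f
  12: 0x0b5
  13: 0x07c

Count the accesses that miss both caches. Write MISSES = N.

MISSES = 2

#0 0xba→b11/s1 MISS; vc=[]
#1 0xba→b11/s1 L1-HIT; vc=[]
#2 0x7e→b7/s1 MISS; vc=[11]
#3 0xba→b11/s1 VC-HIT; vc=[7]
#4 0x73→b7/s1 VC-HIT; vc=[11]
#5 0x78→b7/s1 L1-HIT; vc=[11]
#6 0x76→b7/s1 L1-HIT; vc=[11]
#7 0x79→b7/s1 L1-HIT; vc=[11]
#8 0x7b→b7/s1 L1-HIT; vc=[11]
#9 0xb1→b11/s1 VC-HIT; vc=[7]
#10 0xb3→b11/s1 L1-HIT; vc=[7]
#11 0x7f→b7/s1 VC-HIT; vc=[11]
#12 0xb5→b11/s1 VC-HIT; vc=[7]
#13 0x7c→b7/s1 VC-HIT; vc=[11]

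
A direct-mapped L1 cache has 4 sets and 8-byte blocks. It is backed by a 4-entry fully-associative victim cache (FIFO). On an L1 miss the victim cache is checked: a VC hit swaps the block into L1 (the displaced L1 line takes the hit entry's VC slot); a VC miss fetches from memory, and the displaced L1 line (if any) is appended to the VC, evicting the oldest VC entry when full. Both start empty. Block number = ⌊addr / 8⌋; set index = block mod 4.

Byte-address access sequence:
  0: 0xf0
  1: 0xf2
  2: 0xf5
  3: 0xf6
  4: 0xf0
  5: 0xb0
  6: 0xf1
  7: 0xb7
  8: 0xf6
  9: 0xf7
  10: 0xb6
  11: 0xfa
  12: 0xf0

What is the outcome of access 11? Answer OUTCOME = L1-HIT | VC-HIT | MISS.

0: 0xf0 (blk 30, set 2) → MISS  vc=[]
1: 0xf2 (blk 30, set 2) → L1-HIT  vc=[]
2: 0xf5 (blk 30, set 2) → L1-HIT  vc=[]
3: 0xf6 (blk 30, set 2) → L1-HIT  vc=[]
4: 0xf0 (blk 30, set 2) → L1-HIT  vc=[]
5: 0xb0 (blk 22, set 2) → MISS  vc=[30]
6: 0xf1 (blk 30, set 2) → VC-HIT  vc=[22]
7: 0xb7 (blk 22, set 2) → VC-HIT  vc=[30]
8: 0xf6 (blk 30, set 2) → VC-HIT  vc=[22]
9: 0xf7 (blk 30, set 2) → L1-HIT  vc=[22]
10: 0xb6 (blk 22, set 2) → VC-HIT  vc=[30]
11: 0xfa (blk 31, set 3) → MISS  vc=[30]
12: 0xf0 (blk 30, set 2) → VC-HIT  vc=[22]

OUTCOME = MISS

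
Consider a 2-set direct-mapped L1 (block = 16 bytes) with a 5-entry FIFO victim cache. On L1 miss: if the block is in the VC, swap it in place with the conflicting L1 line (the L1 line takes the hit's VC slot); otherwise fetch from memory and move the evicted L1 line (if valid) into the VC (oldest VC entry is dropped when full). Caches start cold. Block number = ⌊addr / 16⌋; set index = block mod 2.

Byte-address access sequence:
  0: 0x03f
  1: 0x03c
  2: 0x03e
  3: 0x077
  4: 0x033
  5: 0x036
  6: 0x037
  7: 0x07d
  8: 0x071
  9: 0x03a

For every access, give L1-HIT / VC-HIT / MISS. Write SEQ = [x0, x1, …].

SEQ = [MISS, L1-HIT, L1-HIT, MISS, VC-HIT, L1-HIT, L1-HIT, VC-HIT, L1-HIT, VC-HIT]

0: 0x3f (blk 3, set 1) → MISS  vc=[]
1: 0x3c (blk 3, set 1) → L1-HIT  vc=[]
2: 0x3e (blk 3, set 1) → L1-HIT  vc=[]
3: 0x77 (blk 7, set 1) → MISS  vc=[3]
4: 0x33 (blk 3, set 1) → VC-HIT  vc=[7]
5: 0x36 (blk 3, set 1) → L1-HIT  vc=[7]
6: 0x37 (blk 3, set 1) → L1-HIT  vc=[7]
7: 0x7d (blk 7, set 1) → VC-HIT  vc=[3]
8: 0x71 (blk 7, set 1) → L1-HIT  vc=[3]
9: 0x3a (blk 3, set 1) → VC-HIT  vc=[7]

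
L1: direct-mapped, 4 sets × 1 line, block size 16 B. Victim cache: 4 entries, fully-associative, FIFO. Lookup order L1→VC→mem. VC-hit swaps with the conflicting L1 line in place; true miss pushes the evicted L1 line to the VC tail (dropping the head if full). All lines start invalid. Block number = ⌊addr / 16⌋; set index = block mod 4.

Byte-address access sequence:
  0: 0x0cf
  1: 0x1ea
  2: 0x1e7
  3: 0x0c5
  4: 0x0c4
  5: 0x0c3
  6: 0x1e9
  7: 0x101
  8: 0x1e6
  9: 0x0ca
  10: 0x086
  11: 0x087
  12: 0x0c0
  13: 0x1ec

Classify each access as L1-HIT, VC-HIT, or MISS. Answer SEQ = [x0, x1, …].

SEQ = [MISS, MISS, L1-HIT, L1-HIT, L1-HIT, L1-HIT, L1-HIT, MISS, L1-HIT, VC-HIT, MISS, L1-HIT, VC-HIT, L1-HIT]

  [0] addr=0xcf blk=12 s=0: MISS | VC []
  [1] addr=0x1ea blk=30 s=2: MISS | VC []
  [2] addr=0x1e7 blk=30 s=2: L1-HIT | VC []
  [3] addr=0xc5 blk=12 s=0: L1-HIT | VC []
  [4] addr=0xc4 blk=12 s=0: L1-HIT | VC []
  [5] addr=0xc3 blk=12 s=0: L1-HIT | VC []
  [6] addr=0x1e9 blk=30 s=2: L1-HIT | VC []
  [7] addr=0x101 blk=16 s=0: MISS | VC [12]
  [8] addr=0x1e6 blk=30 s=2: L1-HIT | VC [12]
  [9] addr=0xca blk=12 s=0: VC-HIT | VC [16]
  [10] addr=0x86 blk=8 s=0: MISS | VC [16, 12]
  [11] addr=0x87 blk=8 s=0: L1-HIT | VC [16, 12]
  [12] addr=0xc0 blk=12 s=0: VC-HIT | VC [16, 8]
  [13] addr=0x1ec blk=30 s=2: L1-HIT | VC [16, 8]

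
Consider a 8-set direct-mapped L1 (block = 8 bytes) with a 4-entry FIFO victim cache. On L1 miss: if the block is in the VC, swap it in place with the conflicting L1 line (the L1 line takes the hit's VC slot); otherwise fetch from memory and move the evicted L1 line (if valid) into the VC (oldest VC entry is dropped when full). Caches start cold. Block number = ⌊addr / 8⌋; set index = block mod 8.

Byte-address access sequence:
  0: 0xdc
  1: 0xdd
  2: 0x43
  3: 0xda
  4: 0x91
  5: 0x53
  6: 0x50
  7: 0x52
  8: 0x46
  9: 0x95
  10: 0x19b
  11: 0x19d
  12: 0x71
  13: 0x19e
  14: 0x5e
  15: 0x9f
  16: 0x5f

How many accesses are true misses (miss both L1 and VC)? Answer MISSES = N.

MISSES = 8

#0 0xdc→b27/s3 MISS; vc=[]
#1 0xdd→b27/s3 L1-HIT; vc=[]
#2 0x43→b8/s0 MISS; vc=[]
#3 0xda→b27/s3 L1-HIT; vc=[]
#4 0x91→b18/s2 MISS; vc=[]
#5 0x53→b10/s2 MISS; vc=[18]
#6 0x50→b10/s2 L1-HIT; vc=[18]
#7 0x52→b10/s2 L1-HIT; vc=[18]
#8 0x46→b8/s0 L1-HIT; vc=[18]
#9 0x95→b18/s2 VC-HIT; vc=[10]
#10 0x19b→b51/s3 MISS; vc=[10,27]
#11 0x19d→b51/s3 L1-HIT; vc=[10,27]
#12 0x71→b14/s6 MISS; vc=[10,27]
#13 0x19e→b51/s3 L1-HIT; vc=[10,27]
#14 0x5e→b11/s3 MISS; vc=[10,27,51]
#15 0x9f→b19/s3 MISS; vc=[10,27,51,11]
#16 0x5f→b11/s3 VC-HIT; vc=[10,27,51,19]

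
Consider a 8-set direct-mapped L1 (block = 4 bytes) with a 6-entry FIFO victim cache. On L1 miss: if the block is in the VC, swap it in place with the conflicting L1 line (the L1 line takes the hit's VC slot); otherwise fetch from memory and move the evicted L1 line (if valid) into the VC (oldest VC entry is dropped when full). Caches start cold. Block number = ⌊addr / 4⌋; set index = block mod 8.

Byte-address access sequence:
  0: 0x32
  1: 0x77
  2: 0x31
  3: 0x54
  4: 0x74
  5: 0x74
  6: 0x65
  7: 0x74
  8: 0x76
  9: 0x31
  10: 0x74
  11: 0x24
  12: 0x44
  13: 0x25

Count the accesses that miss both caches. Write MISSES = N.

#0 0x32→b12/s4 MISS; vc=[]
#1 0x77→b29/s5 MISS; vc=[]
#2 0x31→b12/s4 L1-HIT; vc=[]
#3 0x54→b21/s5 MISS; vc=[29]
#4 0x74→b29/s5 VC-HIT; vc=[21]
#5 0x74→b29/s5 L1-HIT; vc=[21]
#6 0x65→b25/s1 MISS; vc=[21]
#7 0x74→b29/s5 L1-HIT; vc=[21]
#8 0x76→b29/s5 L1-HIT; vc=[21]
#9 0x31→b12/s4 L1-HIT; vc=[21]
#10 0x74→b29/s5 L1-HIT; vc=[21]
#11 0x24→b9/s1 MISS; vc=[21,25]
#12 0x44→b17/s1 MISS; vc=[21,25,9]
#13 0x25→b9/s1 VC-HIT; vc=[21,25,17]

MISSES = 6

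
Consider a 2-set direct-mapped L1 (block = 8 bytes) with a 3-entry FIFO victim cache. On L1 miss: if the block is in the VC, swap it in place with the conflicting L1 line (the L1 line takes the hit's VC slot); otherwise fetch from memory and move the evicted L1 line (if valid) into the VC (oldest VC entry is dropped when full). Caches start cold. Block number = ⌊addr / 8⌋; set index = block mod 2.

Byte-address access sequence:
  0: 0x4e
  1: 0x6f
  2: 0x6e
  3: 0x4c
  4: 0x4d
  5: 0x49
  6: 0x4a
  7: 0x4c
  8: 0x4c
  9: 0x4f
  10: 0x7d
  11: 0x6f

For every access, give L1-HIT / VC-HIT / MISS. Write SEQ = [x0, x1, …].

SEQ = [MISS, MISS, L1-HIT, VC-HIT, L1-HIT, L1-HIT, L1-HIT, L1-HIT, L1-HIT, L1-HIT, MISS, VC-HIT]

0: 0x4e (blk 9, set 1) → MISS  vc=[]
1: 0x6f (blk 13, set 1) → MISS  vc=[9]
2: 0x6e (blk 13, set 1) → L1-HIT  vc=[9]
3: 0x4c (blk 9, set 1) → VC-HIT  vc=[13]
4: 0x4d (blk 9, set 1) → L1-HIT  vc=[13]
5: 0x49 (blk 9, set 1) → L1-HIT  vc=[13]
6: 0x4a (blk 9, set 1) → L1-HIT  vc=[13]
7: 0x4c (blk 9, set 1) → L1-HIT  vc=[13]
8: 0x4c (blk 9, set 1) → L1-HIT  vc=[13]
9: 0x4f (blk 9, set 1) → L1-HIT  vc=[13]
10: 0x7d (blk 15, set 1) → MISS  vc=[13, 9]
11: 0x6f (blk 13, set 1) → VC-HIT  vc=[15, 9]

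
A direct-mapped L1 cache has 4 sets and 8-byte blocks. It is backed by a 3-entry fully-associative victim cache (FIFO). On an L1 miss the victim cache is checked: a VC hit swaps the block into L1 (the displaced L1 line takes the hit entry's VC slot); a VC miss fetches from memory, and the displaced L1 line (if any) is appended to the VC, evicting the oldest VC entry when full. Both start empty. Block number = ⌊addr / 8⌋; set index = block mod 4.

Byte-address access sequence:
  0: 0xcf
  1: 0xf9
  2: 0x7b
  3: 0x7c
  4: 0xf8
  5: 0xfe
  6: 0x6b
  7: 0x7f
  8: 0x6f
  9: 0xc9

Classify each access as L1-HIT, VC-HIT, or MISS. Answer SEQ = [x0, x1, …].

  [0] addr=0xcf blk=25 s=1: MISS | VC []
  [1] addr=0xf9 blk=31 s=3: MISS | VC []
  [2] addr=0x7b blk=15 s=3: MISS | VC [31]
  [3] addr=0x7c blk=15 s=3: L1-HIT | VC [31]
  [4] addr=0xf8 blk=31 s=3: VC-HIT | VC [15]
  [5] addr=0xfe blk=31 s=3: L1-HIT | VC [15]
  [6] addr=0x6b blk=13 s=1: MISS | VC [15, 25]
  [7] addr=0x7f blk=15 s=3: VC-HIT | VC [31, 25]
  [8] addr=0x6f blk=13 s=1: L1-HIT | VC [31, 25]
  [9] addr=0xc9 blk=25 s=1: VC-HIT | VC [31, 13]

SEQ = [MISS, MISS, MISS, L1-HIT, VC-HIT, L1-HIT, MISS, VC-HIT, L1-HIT, VC-HIT]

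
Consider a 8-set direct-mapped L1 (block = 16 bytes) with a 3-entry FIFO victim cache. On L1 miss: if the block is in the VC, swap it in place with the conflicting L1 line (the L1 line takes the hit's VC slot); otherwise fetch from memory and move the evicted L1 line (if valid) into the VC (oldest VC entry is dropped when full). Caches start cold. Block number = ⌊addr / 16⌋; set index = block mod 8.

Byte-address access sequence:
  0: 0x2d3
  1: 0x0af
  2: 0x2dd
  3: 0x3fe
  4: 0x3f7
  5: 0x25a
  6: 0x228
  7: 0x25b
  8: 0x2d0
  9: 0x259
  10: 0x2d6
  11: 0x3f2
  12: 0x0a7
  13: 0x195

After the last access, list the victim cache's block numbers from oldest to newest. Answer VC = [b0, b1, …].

  [0] addr=0x2d3 blk=45 s=5: MISS | VC []
  [1] addr=0xaf blk=10 s=2: MISS | VC []
  [2] addr=0x2dd blk=45 s=5: L1-HIT | VC []
  [3] addr=0x3fe blk=63 s=7: MISS | VC []
  [4] addr=0x3f7 blk=63 s=7: L1-HIT | VC []
  [5] addr=0x25a blk=37 s=5: MISS | VC [45]
  [6] addr=0x228 blk=34 s=2: MISS | VC [45, 10]
  [7] addr=0x25b blk=37 s=5: L1-HIT | VC [45, 10]
  [8] addr=0x2d0 blk=45 s=5: VC-HIT | VC [37, 10]
  [9] addr=0x259 blk=37 s=5: VC-HIT | VC [45, 10]
  [10] addr=0x2d6 blk=45 s=5: VC-HIT | VC [37, 10]
  [11] addr=0x3f2 blk=63 s=7: L1-HIT | VC [37, 10]
  [12] addr=0xa7 blk=10 s=2: VC-HIT | VC [37, 34]
  [13] addr=0x195 blk=25 s=1: MISS | VC [37, 34]

VC = [37, 34]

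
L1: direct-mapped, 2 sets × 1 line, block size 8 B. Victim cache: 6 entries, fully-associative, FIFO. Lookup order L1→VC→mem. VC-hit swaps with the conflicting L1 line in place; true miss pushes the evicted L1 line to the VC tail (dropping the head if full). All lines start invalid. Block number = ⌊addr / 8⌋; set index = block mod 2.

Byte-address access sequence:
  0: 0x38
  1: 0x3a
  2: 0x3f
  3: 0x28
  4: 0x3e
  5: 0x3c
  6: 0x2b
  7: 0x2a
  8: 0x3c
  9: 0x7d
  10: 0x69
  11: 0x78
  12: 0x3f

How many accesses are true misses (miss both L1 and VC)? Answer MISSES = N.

  [0] addr=0x38 blk=7 s=1: MISS | VC []
  [1] addr=0x3a blk=7 s=1: L1-HIT | VC []
  [2] addr=0x3f blk=7 s=1: L1-HIT | VC []
  [3] addr=0x28 blk=5 s=1: MISS | VC [7]
  [4] addr=0x3e blk=7 s=1: VC-HIT | VC [5]
  [5] addr=0x3c blk=7 s=1: L1-HIT | VC [5]
  [6] addr=0x2b blk=5 s=1: VC-HIT | VC [7]
  [7] addr=0x2a blk=5 s=1: L1-HIT | VC [7]
  [8] addr=0x3c blk=7 s=1: VC-HIT | VC [5]
  [9] addr=0x7d blk=15 s=1: MISS | VC [5, 7]
  [10] addr=0x69 blk=13 s=1: MISS | VC [5, 7, 15]
  [11] addr=0x78 blk=15 s=1: VC-HIT | VC [5, 7, 13]
  [12] addr=0x3f blk=7 s=1: VC-HIT | VC [5, 15, 13]

MISSES = 4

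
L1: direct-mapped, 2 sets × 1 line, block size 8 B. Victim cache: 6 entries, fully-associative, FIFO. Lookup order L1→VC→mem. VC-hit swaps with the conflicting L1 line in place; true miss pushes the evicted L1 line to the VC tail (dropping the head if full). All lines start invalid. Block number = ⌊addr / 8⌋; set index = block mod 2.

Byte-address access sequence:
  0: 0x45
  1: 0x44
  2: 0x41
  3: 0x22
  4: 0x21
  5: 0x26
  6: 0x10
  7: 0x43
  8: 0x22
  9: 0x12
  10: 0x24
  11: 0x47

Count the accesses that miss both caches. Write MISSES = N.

0: 0x45 (blk 8, set 0) → MISS  vc=[]
1: 0x44 (blk 8, set 0) → L1-HIT  vc=[]
2: 0x41 (blk 8, set 0) → L1-HIT  vc=[]
3: 0x22 (blk 4, set 0) → MISS  vc=[8]
4: 0x21 (blk 4, set 0) → L1-HIT  vc=[8]
5: 0x26 (blk 4, set 0) → L1-HIT  vc=[8]
6: 0x10 (blk 2, set 0) → MISS  vc=[8, 4]
7: 0x43 (blk 8, set 0) → VC-HIT  vc=[2, 4]
8: 0x22 (blk 4, set 0) → VC-HIT  vc=[2, 8]
9: 0x12 (blk 2, set 0) → VC-HIT  vc=[4, 8]
10: 0x24 (blk 4, set 0) → VC-HIT  vc=[2, 8]
11: 0x47 (blk 8, set 0) → VC-HIT  vc=[2, 4]

MISSES = 3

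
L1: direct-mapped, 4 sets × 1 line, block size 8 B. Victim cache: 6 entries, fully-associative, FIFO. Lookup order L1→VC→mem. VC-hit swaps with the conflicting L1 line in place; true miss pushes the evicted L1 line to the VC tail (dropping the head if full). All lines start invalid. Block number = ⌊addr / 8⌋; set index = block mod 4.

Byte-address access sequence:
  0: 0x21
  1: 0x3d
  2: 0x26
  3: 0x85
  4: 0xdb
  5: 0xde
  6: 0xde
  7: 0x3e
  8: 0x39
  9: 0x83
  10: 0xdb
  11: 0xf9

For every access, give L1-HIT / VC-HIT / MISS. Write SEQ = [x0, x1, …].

SEQ = [MISS, MISS, L1-HIT, MISS, MISS, L1-HIT, L1-HIT, VC-HIT, L1-HIT, L1-HIT, VC-HIT, MISS]

#0 0x21→b4/s0 MISS; vc=[]
#1 0x3d→b7/s3 MISS; vc=[]
#2 0x26→b4/s0 L1-HIT; vc=[]
#3 0x85→b16/s0 MISS; vc=[4]
#4 0xdb→b27/s3 MISS; vc=[4,7]
#5 0xde→b27/s3 L1-HIT; vc=[4,7]
#6 0xde→b27/s3 L1-HIT; vc=[4,7]
#7 0x3e→b7/s3 VC-HIT; vc=[4,27]
#8 0x39→b7/s3 L1-HIT; vc=[4,27]
#9 0x83→b16/s0 L1-HIT; vc=[4,27]
#10 0xdb→b27/s3 VC-HIT; vc=[4,7]
#11 0xf9→b31/s3 MISS; vc=[4,7,27]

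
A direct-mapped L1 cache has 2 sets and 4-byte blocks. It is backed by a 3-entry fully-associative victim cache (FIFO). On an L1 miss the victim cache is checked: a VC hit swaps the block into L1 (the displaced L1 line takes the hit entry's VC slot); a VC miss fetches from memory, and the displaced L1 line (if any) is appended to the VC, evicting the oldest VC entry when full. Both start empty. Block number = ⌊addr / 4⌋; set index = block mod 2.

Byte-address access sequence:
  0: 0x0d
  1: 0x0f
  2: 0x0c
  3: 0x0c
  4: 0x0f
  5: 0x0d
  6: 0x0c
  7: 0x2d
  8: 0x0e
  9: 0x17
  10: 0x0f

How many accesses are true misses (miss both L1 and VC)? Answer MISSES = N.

#0 0xd→b3/s1 MISS; vc=[]
#1 0xf→b3/s1 L1-HIT; vc=[]
#2 0xc→b3/s1 L1-HIT; vc=[]
#3 0xc→b3/s1 L1-HIT; vc=[]
#4 0xf→b3/s1 L1-HIT; vc=[]
#5 0xd→b3/s1 L1-HIT; vc=[]
#6 0xc→b3/s1 L1-HIT; vc=[]
#7 0x2d→b11/s1 MISS; vc=[3]
#8 0xe→b3/s1 VC-HIT; vc=[11]
#9 0x17→b5/s1 MISS; vc=[11,3]
#10 0xf→b3/s1 VC-HIT; vc=[11,5]

MISSES = 3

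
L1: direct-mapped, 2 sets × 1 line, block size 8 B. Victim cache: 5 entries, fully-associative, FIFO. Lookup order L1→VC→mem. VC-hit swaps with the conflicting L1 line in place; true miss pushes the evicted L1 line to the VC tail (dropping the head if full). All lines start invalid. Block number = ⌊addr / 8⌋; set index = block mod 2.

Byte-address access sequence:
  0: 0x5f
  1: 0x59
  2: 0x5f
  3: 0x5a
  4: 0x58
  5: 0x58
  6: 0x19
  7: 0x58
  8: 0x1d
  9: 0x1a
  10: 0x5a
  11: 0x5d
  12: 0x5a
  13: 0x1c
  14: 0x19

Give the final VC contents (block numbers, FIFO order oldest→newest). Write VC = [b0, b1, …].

VC = [11]

#0 0x5f→b11/s1 MISS; vc=[]
#1 0x59→b11/s1 L1-HIT; vc=[]
#2 0x5f→b11/s1 L1-HIT; vc=[]
#3 0x5a→b11/s1 L1-HIT; vc=[]
#4 0x58→b11/s1 L1-HIT; vc=[]
#5 0x58→b11/s1 L1-HIT; vc=[]
#6 0x19→b3/s1 MISS; vc=[11]
#7 0x58→b11/s1 VC-HIT; vc=[3]
#8 0x1d→b3/s1 VC-HIT; vc=[11]
#9 0x1a→b3/s1 L1-HIT; vc=[11]
#10 0x5a→b11/s1 VC-HIT; vc=[3]
#11 0x5d→b11/s1 L1-HIT; vc=[3]
#12 0x5a→b11/s1 L1-HIT; vc=[3]
#13 0x1c→b3/s1 VC-HIT; vc=[11]
#14 0x19→b3/s1 L1-HIT; vc=[11]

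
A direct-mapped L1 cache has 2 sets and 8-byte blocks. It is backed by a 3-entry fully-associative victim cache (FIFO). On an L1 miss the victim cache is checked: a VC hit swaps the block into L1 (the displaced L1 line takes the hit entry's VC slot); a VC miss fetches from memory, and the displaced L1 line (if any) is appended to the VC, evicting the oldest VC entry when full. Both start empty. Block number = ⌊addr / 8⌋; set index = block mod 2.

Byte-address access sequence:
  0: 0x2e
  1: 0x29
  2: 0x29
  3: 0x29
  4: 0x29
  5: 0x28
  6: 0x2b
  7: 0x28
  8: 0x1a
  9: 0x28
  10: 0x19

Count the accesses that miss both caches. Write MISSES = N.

MISSES = 2

0: 0x2e (blk 5, set 1) → MISS  vc=[]
1: 0x29 (blk 5, set 1) → L1-HIT  vc=[]
2: 0x29 (blk 5, set 1) → L1-HIT  vc=[]
3: 0x29 (blk 5, set 1) → L1-HIT  vc=[]
4: 0x29 (blk 5, set 1) → L1-HIT  vc=[]
5: 0x28 (blk 5, set 1) → L1-HIT  vc=[]
6: 0x2b (blk 5, set 1) → L1-HIT  vc=[]
7: 0x28 (blk 5, set 1) → L1-HIT  vc=[]
8: 0x1a (blk 3, set 1) → MISS  vc=[5]
9: 0x28 (blk 5, set 1) → VC-HIT  vc=[3]
10: 0x19 (blk 3, set 1) → VC-HIT  vc=[5]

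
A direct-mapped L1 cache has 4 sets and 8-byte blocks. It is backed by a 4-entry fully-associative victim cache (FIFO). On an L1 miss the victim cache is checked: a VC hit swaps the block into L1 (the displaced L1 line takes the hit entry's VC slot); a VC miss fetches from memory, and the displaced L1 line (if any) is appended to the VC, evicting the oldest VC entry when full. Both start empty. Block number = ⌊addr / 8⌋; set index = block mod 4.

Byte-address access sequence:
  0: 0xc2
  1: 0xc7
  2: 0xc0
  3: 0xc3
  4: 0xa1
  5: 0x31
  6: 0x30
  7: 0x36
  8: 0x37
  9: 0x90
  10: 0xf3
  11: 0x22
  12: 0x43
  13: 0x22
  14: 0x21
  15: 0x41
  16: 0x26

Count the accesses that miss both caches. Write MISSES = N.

MISSES = 7

  [0] addr=0xc2 blk=24 s=0: MISS | VC []
  [1] addr=0xc7 blk=24 s=0: L1-HIT | VC []
  [2] addr=0xc0 blk=24 s=0: L1-HIT | VC []
  [3] addr=0xc3 blk=24 s=0: L1-HIT | VC []
  [4] addr=0xa1 blk=20 s=0: MISS | VC [24]
  [5] addr=0x31 blk=6 s=2: MISS | VC [24]
  [6] addr=0x30 blk=6 s=2: L1-HIT | VC [24]
  [7] addr=0x36 blk=6 s=2: L1-HIT | VC [24]
  [8] addr=0x37 blk=6 s=2: L1-HIT | VC [24]
  [9] addr=0x90 blk=18 s=2: MISS | VC [24, 6]
  [10] addr=0xf3 blk=30 s=2: MISS | VC [24, 6, 18]
  [11] addr=0x22 blk=4 s=0: MISS | VC [24, 6, 18, 20]
  [12] addr=0x43 blk=8 s=0: MISS | VC [6, 18, 20, 4]
  [13] addr=0x22 blk=4 s=0: VC-HIT | VC [6, 18, 20, 8]
  [14] addr=0x21 blk=4 s=0: L1-HIT | VC [6, 18, 20, 8]
  [15] addr=0x41 blk=8 s=0: VC-HIT | VC [6, 18, 20, 4]
  [16] addr=0x26 blk=4 s=0: VC-HIT | VC [6, 18, 20, 8]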